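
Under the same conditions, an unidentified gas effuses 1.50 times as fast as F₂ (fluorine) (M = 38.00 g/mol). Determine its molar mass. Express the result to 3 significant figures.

16.9 g/mol

Since effusion rate ∝ 1/√M, rate_X/rate_F₂ = √(M_F₂/M_X).
1.50 = √(38.00/M_X)
M_X = 38.00 / 1.50² = 38.00 / 2.250 = 16.9 g/mol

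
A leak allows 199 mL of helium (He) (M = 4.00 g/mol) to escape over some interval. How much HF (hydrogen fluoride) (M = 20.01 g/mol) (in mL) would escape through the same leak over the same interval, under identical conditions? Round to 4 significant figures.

By Graham's law, rate_HF/rate_He = √(M_He/M_HF) = √(4.00/20.01) = √0.1999 = 0.4471.
So the volume for HF is 199 × 0.4471 = 88.97 mL.

88.97 mL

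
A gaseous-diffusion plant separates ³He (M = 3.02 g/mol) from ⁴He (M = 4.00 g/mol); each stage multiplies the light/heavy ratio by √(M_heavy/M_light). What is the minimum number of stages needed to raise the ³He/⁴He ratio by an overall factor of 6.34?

14

Per stage α = (4.00/3.02)^(1/2) = 1.32450^0.5, giving ln α = 0.1405.
Need α^N ≥ 6.34 ⇒ N ≥ ln(6.34) / ln α = 1.847 / 0.1405 = 13.14.
Minimum whole number of stages: N = 14.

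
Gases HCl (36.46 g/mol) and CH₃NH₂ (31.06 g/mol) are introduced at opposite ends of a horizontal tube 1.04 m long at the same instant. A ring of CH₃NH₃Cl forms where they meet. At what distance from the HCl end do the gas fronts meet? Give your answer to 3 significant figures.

Graham's law gives d_HCl/d_CH₃NH₂ = rate_HCl/rate_CH₃NH₂ = √(M_CH₃NH₂/M_HCl) = √(31.06/36.46) = 0.9230.
With d_HCl + d_CH₃NH₂ = 1.04 m, d_CH₃NH₂ = 1.04/(1 + 0.9230) = 0.5408 m.
d_HCl = 1.04 − 0.5408 = 0.499 m.

0.499 m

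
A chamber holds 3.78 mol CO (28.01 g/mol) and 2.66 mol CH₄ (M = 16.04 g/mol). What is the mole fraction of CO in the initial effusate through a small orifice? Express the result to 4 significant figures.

The effusion rate of species i is ∝ p_i/√M_i ∝ n_i/√M_i.
Mole fraction of CO in the effusate = (n_CO/√M_CO) / (n_CO/√M_CO + n_CH₄/√M_CH₄)
= (3.78/√28.01) / (3.78/√28.01 + 2.66/√16.04) = 0.7142/(0.7142 + 0.6642) = 0.5182.

0.5182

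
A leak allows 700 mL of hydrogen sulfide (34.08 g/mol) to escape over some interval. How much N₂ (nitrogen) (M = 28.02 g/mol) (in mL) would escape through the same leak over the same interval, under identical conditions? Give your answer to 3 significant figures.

Graham's law gives rate_N₂/rate_H₂S = √(M_H₂S/M_N₂) = √(34.08/28.02) = √1.216 = 1.103.
So the volume for N₂ is 700 × 1.103 = 772 mL.

772 mL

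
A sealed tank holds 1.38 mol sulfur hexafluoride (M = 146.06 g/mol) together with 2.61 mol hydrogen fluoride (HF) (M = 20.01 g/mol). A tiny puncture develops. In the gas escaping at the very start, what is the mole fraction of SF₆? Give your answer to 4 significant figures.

0.1637

The effusion rate of species i is ∝ p_i/√M_i ∝ n_i/√M_i.
x_SF₆(eff) = (n_SF₆/√M_SF₆) / (n_SF₆/√M_SF₆ + n_HF/√M_HF)
= (1.38/√146.06) / (1.38/√146.06 + 2.61/√20.01) = 0.1142/(0.1142 + 0.5835) = 0.1637.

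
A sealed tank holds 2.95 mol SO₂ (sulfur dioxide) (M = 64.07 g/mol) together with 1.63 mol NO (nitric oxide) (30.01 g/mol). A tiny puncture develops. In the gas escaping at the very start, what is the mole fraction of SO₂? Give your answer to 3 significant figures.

0.553

Effusion rate of each component ∝ n_i/√M_i (partial pressure × 1/√M).
x_SO₂(eff) = (n_SO₂/√M_SO₂) / (n_SO₂/√M_SO₂ + n_NO/√M_NO)
= (2.95/√64.07) / (2.95/√64.07 + 1.63/√30.01) = 0.3685/(0.3685 + 0.2975) = 0.553.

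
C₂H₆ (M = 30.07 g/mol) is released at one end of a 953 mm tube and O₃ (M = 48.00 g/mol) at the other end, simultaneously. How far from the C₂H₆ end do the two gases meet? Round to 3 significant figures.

532 mm

In equal time, each gas travels a distance ∝ its rate ∝ 1/√M, so d_C₂H₆/d_O₃ = √(M_O₃/M_C₂H₆) = √(48.00/30.07) = 1.263.
With d_C₂H₆ + d_O₃ = 953 mm, d_O₃ = 953/(1 + 1.263) = 421.0 mm.
d_C₂H₆ = 953 − 421.0 = 532 mm.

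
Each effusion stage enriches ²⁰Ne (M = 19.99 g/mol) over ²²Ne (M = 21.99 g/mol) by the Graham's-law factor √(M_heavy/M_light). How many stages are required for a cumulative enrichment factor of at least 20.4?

64

Single-stage factor α = √(21.99/19.99), so ln α = ½ ln(1.10005) = 0.04768.
Need α^N ≥ 20.4 ⇒ N ≥ ln(20.4) / ln α = 3.016 / 0.04768 = 63.25.
Minimum whole number of stages: N = 64.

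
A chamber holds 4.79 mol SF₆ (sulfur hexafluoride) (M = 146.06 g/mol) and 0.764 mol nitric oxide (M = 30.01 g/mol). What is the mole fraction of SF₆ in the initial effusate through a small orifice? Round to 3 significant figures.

The effusion rate of species i is ∝ p_i/√M_i ∝ n_i/√M_i.
So x_SF₆ in the escaping gas = (n_SF₆/√M_SF₆) / Σ(n_i/√M_i)
= (4.79/√146.06) / (4.79/√146.06 + 0.764/√30.01) = 0.3963/(0.3963 + 0.1395) = 0.740.

0.740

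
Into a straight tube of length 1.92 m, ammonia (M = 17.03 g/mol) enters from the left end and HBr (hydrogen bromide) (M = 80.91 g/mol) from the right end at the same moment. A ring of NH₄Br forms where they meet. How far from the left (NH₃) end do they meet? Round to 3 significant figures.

The fronts meet when d_NH₃ + d_HBr = L with d_NH₃/d_HBr = √(M_HBr/M_NH₃) (Graham's law). Here √(M_HBr/M_NH₃) = √(80.91/17.03) = 2.180.
With d_NH₃ + d_HBr = 1.92 m, d_HBr = 1.92/(1 + 2.180) = 0.6038 m.
d_NH₃ = 1.92 − 0.6038 = 1.32 m.

1.32 m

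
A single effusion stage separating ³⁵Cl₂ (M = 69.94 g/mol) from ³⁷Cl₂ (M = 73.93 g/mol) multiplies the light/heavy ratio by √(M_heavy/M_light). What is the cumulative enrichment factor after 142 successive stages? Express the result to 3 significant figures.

After 142 stages the ratio has grown by (√(73.93/69.94))^142 = (73.93/69.94)^(142/2).
= 1.05705^71 = 51.4.

51.4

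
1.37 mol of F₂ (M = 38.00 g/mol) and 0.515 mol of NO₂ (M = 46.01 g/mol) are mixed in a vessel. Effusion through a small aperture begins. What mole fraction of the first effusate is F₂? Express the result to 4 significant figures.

0.7454

Effusion rate of each component ∝ n_i/√M_i (partial pressure × 1/√M).
x_F₂(eff) = (n_F₂/√M_F₂) / (n_F₂/√M_F₂ + n_NO₂/√M_NO₂)
= (1.37/√38.00) / (1.37/√38.00 + 0.515/√46.01) = 0.2222/(0.2222 + 0.07592) = 0.7454.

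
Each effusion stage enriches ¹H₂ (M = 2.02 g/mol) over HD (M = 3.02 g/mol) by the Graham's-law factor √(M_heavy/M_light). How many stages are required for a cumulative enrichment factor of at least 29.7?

17

Single-stage factor α = √(3.02/2.02), so ln α = ½ ln(1.49505) = 0.2011.
Need α^N ≥ 29.7 ⇒ N ≥ ln(29.7) / ln α = 3.391 / 0.2011 = 16.86.
Rounding up, N = 17 stages.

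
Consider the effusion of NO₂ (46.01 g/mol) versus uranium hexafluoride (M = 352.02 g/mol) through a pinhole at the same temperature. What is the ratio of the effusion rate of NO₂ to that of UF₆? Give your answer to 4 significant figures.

Since effusion rate ∝ 1/√M, rate_NO₂/rate_UF₆ = √(M_UF₆/M_NO₂) = √(352.02/46.01) = √7.651 = 2.766.

2.766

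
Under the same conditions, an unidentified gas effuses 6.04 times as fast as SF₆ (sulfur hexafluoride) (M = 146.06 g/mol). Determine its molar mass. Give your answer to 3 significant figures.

4.00 g/mol

From Graham's law, rate_X/rate_SF₆ = √(M_SF₆/M_X).
6.04 = √(146.06/M_X)
M_X = 146.06 / 6.04² = 146.06 / 36.48 = 4.00 g/mol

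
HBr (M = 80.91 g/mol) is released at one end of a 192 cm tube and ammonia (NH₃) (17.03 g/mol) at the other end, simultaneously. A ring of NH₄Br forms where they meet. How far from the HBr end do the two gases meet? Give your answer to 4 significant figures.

60.38 cm

The fronts meet when d_HBr + d_NH₃ = L with d_HBr/d_NH₃ = √(M_NH₃/M_HBr) (Graham's law). Here √(M_NH₃/M_HBr) = √(17.03/80.91) = 0.4588.
With d_HBr + d_NH₃ = 192 cm, d_NH₃ = 192/(1 + 0.4588) = 131.6 cm.
d_HBr = 192 − 131.6 = 60.38 cm.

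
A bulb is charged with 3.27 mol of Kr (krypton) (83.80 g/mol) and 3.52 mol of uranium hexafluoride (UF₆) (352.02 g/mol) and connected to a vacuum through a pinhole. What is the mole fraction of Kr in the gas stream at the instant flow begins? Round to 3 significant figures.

Effusion rate of each component ∝ n_i/√M_i (partial pressure × 1/√M).
Mole fraction of Kr in the effusate = (n_Kr/√M_Kr) / (n_Kr/√M_Kr + n_UF₆/√M_UF₆)
= (3.27/√83.80) / (3.27/√83.80 + 3.52/√352.02) = 0.3572/(0.3572 + 0.1876) = 0.656.

0.656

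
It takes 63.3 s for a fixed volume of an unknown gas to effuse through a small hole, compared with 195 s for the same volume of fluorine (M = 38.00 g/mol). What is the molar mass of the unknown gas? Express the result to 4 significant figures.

Using Graham's law: t_X/t_F₂ = √(M_X/M_F₂).
63.3/195 = 0.3246 = √(M_X/38.00)
M_X = 38.00 × 0.3246² = 38.00 × 0.1054 = 4.004 g/mol

4.004 g/mol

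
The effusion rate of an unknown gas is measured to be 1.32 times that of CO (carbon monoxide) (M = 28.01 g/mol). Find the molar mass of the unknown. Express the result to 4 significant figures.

Graham's law gives rate_X/rate_CO = √(M_CO/M_X).
1.32 = √(28.01/M_X)
M_X = 28.01 / 1.32² = 28.01 / 1.742 = 16.08 g/mol

16.08 g/mol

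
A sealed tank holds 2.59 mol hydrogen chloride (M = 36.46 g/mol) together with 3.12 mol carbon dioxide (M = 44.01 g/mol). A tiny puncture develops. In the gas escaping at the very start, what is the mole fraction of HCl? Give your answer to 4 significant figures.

0.4770

Rate_i ∝ x_i/√M_i (Graham's law weighted by mole fraction), so the effusate composition follows n_i/√M_i.
So x_HCl in the escaping gas = (n_HCl/√M_HCl) / Σ(n_i/√M_i)
= (2.59/√36.46) / (2.59/√36.46 + 3.12/√44.01) = 0.4289/(0.4289 + 0.4703) = 0.4770.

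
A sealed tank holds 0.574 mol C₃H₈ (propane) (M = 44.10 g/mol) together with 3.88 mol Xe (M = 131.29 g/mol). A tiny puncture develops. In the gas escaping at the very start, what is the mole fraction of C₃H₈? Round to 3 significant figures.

0.203

Each component's effusion rate ∝ (its partial pressure)·(1/√M) ∝ n_i/√M_i.
x_C₃H₈(eff) = (n_C₃H₈/√M_C₃H₈) / (n_C₃H₈/√M_C₃H₈ + n_Xe/√M_Xe)
= (0.574/√44.10) / (0.574/√44.10 + 3.88/√131.29) = 0.08644/(0.08644 + 0.3386) = 0.203.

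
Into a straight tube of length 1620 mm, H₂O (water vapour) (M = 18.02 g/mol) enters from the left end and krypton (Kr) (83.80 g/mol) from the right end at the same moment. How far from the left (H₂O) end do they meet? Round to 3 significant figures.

1110 mm

The fronts meet when d_H₂O + d_Kr = L with d_H₂O/d_Kr = √(M_Kr/M_H₂O) (Graham's law). Here √(M_Kr/M_H₂O) = √(83.80/18.02) = 2.156.
With d_H₂O + d_Kr = 1620 mm, d_Kr = 1620/(1 + 2.156) = 513.2 mm.
d_H₂O = 1620 − 513.2 = 1110 mm.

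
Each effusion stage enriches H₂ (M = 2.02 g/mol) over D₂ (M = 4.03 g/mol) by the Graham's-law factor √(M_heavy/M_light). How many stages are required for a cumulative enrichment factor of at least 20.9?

9

With α = √(4.03/2.02) per stage, ln α = ½ ln(1.99505) = 0.3453.
Need α^N ≥ 20.9 ⇒ N ≥ ln(20.9) / ln α = 3.040 / 0.3453 = 8.80.
So at least 9 stages are needed.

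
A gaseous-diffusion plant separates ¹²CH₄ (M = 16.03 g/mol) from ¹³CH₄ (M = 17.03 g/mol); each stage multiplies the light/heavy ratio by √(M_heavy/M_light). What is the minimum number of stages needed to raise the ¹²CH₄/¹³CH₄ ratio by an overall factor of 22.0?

With α = √(17.03/16.03) per stage, ln α = ½ ln(1.06238) = 0.03026.
Need α^N ≥ 22.0 ⇒ N ≥ ln(22.0) / ln α = 3.091 / 0.03026 = 102.16.
Minimum whole number of stages: N = 103.

103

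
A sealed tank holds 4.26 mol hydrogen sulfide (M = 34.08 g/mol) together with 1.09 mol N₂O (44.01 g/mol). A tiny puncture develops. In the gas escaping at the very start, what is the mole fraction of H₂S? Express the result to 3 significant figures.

The effusion rate of species i is ∝ p_i/√M_i ∝ n_i/√M_i.
x_H₂S(eff) = (n_H₂S/√M_H₂S) / (n_H₂S/√M_H₂S + n_N₂O/√M_N₂O)
= (4.26/√34.08) / (4.26/√34.08 + 1.09/√44.01) = 0.7297/(0.7297 + 0.1643) = 0.816.

0.816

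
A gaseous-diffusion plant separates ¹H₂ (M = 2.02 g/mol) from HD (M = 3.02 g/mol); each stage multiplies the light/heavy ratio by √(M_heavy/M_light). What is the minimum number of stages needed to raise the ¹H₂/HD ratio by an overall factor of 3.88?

7

Single-stage factor α = √(3.02/2.02), so ln α = ½ ln(1.49505) = 0.2011.
Need α^N ≥ 3.88 ⇒ N ≥ ln(3.88) / ln α = 1.356 / 0.2011 = 6.74.
Minimum whole number of stages: N = 7.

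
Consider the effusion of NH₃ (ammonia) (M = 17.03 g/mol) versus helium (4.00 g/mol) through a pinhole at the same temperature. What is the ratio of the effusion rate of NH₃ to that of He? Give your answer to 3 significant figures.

Graham's law gives rate_NH₃/rate_He = √(M_He/M_NH₃) = √(4.00/17.03) = √0.2349 = 0.485.

0.485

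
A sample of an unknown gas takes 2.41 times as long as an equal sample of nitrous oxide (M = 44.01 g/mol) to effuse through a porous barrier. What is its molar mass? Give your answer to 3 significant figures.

256 g/mol

Graham's law gives t_X/t_N₂O = √(M_X/M_N₂O).
2.41 = √(M_X/44.01)
M_X = 44.01 × 2.41² = 44.01 × 5.808 = 256 g/mol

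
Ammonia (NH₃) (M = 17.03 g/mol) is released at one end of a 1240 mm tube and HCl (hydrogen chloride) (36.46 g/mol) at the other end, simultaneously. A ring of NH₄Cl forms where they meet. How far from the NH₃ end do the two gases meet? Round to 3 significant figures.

737 mm

The fronts meet when d_NH₃ + d_HCl = L with d_NH₃/d_HCl = √(M_HCl/M_NH₃) (Graham's law). Here √(M_HCl/M_NH₃) = √(36.46/17.03) = 1.463.
With d_NH₃ + d_HCl = 1240 mm, d_HCl = 1240/(1 + 1.463) = 503.4 mm.
d_NH₃ = 1240 − 503.4 = 737 mm.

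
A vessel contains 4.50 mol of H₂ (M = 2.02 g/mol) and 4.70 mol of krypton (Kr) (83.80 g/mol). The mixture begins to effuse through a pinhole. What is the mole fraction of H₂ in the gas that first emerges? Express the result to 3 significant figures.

Each component's effusion rate ∝ (its partial pressure)·(1/√M) ∝ n_i/√M_i.
Mole fraction of H₂ in the effusate = (n_H₂/√M_H₂) / (n_H₂/√M_H₂ + n_Kr/√M_Kr)
= (4.50/√2.02) / (4.50/√2.02 + 4.70/√83.80) = 3.166/(3.166 + 0.5134) = 0.860.

0.860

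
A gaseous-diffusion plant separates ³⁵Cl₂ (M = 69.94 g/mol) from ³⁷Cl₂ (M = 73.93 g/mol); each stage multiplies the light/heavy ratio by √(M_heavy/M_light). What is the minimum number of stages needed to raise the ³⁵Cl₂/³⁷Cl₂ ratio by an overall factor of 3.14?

With α = √(73.93/69.94) per stage, ln α = ½ ln(1.05705) = 0.02774.
Need α^N ≥ 3.14 ⇒ N ≥ ln(3.14) / ln α = 1.144 / 0.02774 = 41.25.
Minimum whole number of stages: N = 42.

42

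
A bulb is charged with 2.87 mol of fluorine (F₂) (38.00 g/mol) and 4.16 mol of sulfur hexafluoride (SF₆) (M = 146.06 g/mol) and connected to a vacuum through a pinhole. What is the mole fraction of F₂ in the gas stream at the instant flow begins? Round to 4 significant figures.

0.5749

Effusion rate of each component ∝ n_i/√M_i (partial pressure × 1/√M).
x_F₂(eff) = (n_F₂/√M_F₂) / (n_F₂/√M_F₂ + n_SF₆/√M_SF₆)
= (2.87/√38.00) / (2.87/√38.00 + 4.16/√146.06) = 0.4656/(0.4656 + 0.3442) = 0.5749.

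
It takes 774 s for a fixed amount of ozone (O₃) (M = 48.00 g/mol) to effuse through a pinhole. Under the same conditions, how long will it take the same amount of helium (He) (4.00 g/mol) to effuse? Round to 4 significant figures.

223.4 s

Since effusion rate ∝ 1/√M, t_He/t_O₃ = √(M_He/M_O₃) = √(4.00/48.00) = √0.08333 = 0.2887.
So the time for He is 774 × 0.2887 = 223.4 s.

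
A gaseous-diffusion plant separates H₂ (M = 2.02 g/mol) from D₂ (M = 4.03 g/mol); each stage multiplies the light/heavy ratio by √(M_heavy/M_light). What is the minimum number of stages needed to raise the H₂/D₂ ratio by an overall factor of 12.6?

8

Single-stage factor α = √(4.03/2.02), so ln α = ½ ln(1.99505) = 0.3453.
Need α^N ≥ 12.6 ⇒ N ≥ ln(12.6) / ln α = 2.534 / 0.3453 = 7.34.
Rounding up, N = 8 stages.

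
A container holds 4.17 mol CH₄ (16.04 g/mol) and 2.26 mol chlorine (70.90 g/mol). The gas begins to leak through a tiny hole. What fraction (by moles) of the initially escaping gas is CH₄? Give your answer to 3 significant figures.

0.795

Each component's effusion rate ∝ (its partial pressure)·(1/√M) ∝ n_i/√M_i.
x_CH₄(eff) = (n_CH₄/√M_CH₄) / (n_CH₄/√M_CH₄ + n_Cl₂/√M_Cl₂)
= (4.17/√16.04) / (4.17/√16.04 + 2.26/√70.90) = 1.041/(1.041 + 0.2684) = 0.795.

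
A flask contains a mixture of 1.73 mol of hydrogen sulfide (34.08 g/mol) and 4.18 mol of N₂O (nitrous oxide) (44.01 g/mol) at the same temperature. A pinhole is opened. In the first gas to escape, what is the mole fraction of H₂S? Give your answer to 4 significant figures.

Effusion rate of each component ∝ n_i/√M_i (partial pressure × 1/√M).
So x_H₂S in the escaping gas = (n_H₂S/√M_H₂S) / Σ(n_i/√M_i)
= (1.73/√34.08) / (1.73/√34.08 + 4.18/√44.01) = 0.2963/(0.2963 + 0.6301) = 0.3199.

0.3199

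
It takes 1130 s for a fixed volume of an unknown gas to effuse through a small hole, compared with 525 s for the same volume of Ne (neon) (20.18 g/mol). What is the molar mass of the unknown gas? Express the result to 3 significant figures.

Using Graham's law: t_X/t_Ne = √(M_X/M_Ne).
1130/525 = 2.152 = √(M_X/20.18)
M_X = 20.18 × 2.152² = 20.18 × 4.633 = 93.5 g/mol

93.5 g/mol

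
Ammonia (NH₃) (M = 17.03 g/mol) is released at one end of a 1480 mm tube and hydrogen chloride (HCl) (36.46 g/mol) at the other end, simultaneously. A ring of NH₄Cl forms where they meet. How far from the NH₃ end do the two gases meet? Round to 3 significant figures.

879 mm

Distances travelled in equal time are proportional to diffusion rates, so d_NH₃/d_HCl = √(M_HCl/M_NH₃) = √(36.46/17.03) = 1.463.
With d_NH₃ + d_HCl = 1480 mm, d_HCl = 1480/(1 + 1.463) = 600.8 mm.
d_NH₃ = 1480 − 600.8 = 879 mm.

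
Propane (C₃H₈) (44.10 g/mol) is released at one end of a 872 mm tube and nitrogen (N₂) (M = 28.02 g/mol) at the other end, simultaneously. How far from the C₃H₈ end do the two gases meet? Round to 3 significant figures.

In equal time, each gas travels a distance ∝ its rate ∝ 1/√M, so d_C₃H₈/d_N₂ = √(M_N₂/M_C₃H₈) = √(28.02/44.10) = 0.7971.
With d_C₃H₈ + d_N₂ = 872 mm, d_N₂ = 872/(1 + 0.7971) = 485.2 mm.
d_C₃H₈ = 872 − 485.2 = 387 mm.

387 mm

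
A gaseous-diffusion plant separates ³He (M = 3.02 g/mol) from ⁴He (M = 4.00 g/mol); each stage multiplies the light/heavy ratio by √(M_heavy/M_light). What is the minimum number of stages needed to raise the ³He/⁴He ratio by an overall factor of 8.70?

16

With α = √(4.00/3.02) per stage, ln α = ½ ln(1.32450) = 0.1405.
Need α^N ≥ 8.70 ⇒ N ≥ ln(8.70) / ln α = 2.163 / 0.1405 = 15.40.
Minimum whole number of stages: N = 16.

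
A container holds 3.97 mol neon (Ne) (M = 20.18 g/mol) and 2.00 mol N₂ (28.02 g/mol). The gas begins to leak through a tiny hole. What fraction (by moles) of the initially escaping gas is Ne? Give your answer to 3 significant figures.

0.701

Effusion rate of each component ∝ n_i/√M_i (partial pressure × 1/√M).
Mole fraction of Ne in the effusate = (n_Ne/√M_Ne) / (n_Ne/√M_Ne + n_N₂/√M_N₂)
= (3.97/√20.18) / (3.97/√20.18 + 2.00/√28.02) = 0.8838/(0.8838 + 0.3778) = 0.701.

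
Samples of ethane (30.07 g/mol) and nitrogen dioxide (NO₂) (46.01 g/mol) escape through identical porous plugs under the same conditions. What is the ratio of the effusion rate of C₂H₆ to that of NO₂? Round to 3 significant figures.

1.24

Since effusion rate ∝ 1/√M, rate_C₂H₆/rate_NO₂ = √(M_NO₂/M_C₂H₆) = √(46.01/30.07) = √1.530 = 1.24.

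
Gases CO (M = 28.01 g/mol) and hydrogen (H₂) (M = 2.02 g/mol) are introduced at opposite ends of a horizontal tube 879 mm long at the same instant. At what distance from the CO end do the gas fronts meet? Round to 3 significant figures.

Graham's law gives d_CO/d_H₂ = rate_CO/rate_H₂ = √(M_H₂/M_CO) = √(2.02/28.01) = 0.2685.
With d_CO + d_H₂ = 879 mm, d_H₂ = 879/(1 + 0.2685) = 692.9 mm.
d_CO = 879 − 692.9 = 186 mm.

186 mm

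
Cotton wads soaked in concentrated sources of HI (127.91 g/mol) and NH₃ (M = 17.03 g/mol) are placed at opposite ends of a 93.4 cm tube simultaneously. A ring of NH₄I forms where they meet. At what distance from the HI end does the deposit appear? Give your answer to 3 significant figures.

25.0 cm

The fronts meet when d_HI + d_NH₃ = L with d_HI/d_NH₃ = √(M_NH₃/M_HI) (Graham's law). Here √(M_NH₃/M_HI) = √(17.03/127.91) = 0.3649.
With d_HI + d_NH₃ = 93.4 cm, d_NH₃ = 93.4/(1 + 0.3649) = 68.43 cm.
d_HI = 93.4 − 68.43 = 25.0 cm.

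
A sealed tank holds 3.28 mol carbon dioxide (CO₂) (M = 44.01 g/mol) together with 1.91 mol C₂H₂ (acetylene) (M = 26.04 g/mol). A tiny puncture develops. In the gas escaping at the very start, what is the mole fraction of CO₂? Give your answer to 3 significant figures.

0.569

Rate_i ∝ x_i/√M_i (Graham's law weighted by mole fraction), so the effusate composition follows n_i/√M_i.
x_CO₂(eff) = (n_CO₂/√M_CO₂) / (n_CO₂/√M_CO₂ + n_C₂H₂/√M_C₂H₂)
= (3.28/√44.01) / (3.28/√44.01 + 1.91/√26.04) = 0.4944/(0.4944 + 0.3743) = 0.569.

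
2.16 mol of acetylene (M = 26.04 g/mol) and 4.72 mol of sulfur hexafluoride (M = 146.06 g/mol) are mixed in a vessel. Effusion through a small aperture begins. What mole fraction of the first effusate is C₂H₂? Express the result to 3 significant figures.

0.520

Each component's effusion rate ∝ (its partial pressure)·(1/√M) ∝ n_i/√M_i.
x_C₂H₂(eff) = (n_C₂H₂/√M_C₂H₂) / (n_C₂H₂/√M_C₂H₂ + n_SF₆/√M_SF₆)
= (2.16/√26.04) / (2.16/√26.04 + 4.72/√146.06) = 0.4233/(0.4233 + 0.3905) = 0.520.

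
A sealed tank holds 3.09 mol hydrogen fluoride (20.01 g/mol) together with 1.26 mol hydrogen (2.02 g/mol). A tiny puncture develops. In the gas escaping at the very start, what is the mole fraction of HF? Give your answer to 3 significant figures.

Each component's effusion rate ∝ (its partial pressure)·(1/√M) ∝ n_i/√M_i.
Mole fraction of HF in the effusate = (n_HF/√M_HF) / (n_HF/√M_HF + n_H₂/√M_H₂)
= (3.09/√20.01) / (3.09/√20.01 + 1.26/√2.02) = 0.6908/(0.6908 + 0.8865) = 0.438.

0.438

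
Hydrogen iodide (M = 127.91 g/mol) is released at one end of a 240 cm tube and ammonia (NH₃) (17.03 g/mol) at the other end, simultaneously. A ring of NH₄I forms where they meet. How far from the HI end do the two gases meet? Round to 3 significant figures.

Distances travelled in equal time are proportional to diffusion rates, so d_HI/d_NH₃ = √(M_NH₃/M_HI) = √(17.03/127.91) = 0.3649.
With d_HI + d_NH₃ = 240 cm, d_NH₃ = 240/(1 + 0.3649) = 175.8 cm.
d_HI = 240 − 175.8 = 64.2 cm.

64.2 cm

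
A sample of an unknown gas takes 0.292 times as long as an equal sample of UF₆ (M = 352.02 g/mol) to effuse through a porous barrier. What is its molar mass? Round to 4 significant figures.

By Graham's law, t_X/t_UF₆ = √(M_X/M_UF₆).
0.292 = √(M_X/352.02)
M_X = 352.02 × 0.292² = 352.02 × 0.08526 = 30.01 g/mol

30.01 g/mol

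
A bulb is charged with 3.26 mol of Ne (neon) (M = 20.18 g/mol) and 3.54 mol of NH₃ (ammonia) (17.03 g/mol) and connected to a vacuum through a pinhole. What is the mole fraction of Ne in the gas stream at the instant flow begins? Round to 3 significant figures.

Each component's effusion rate ∝ (its partial pressure)·(1/√M) ∝ n_i/√M_i.
x_Ne(eff) = (n_Ne/√M_Ne) / (n_Ne/√M_Ne + n_NH₃/√M_NH₃)
= (3.26/√20.18) / (3.26/√20.18 + 3.54/√17.03) = 0.7257/(0.7257 + 0.8578) = 0.458.

0.458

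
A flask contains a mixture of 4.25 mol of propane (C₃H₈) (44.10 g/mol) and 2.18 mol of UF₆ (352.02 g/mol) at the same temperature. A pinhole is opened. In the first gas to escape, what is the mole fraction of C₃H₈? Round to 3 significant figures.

0.846

Effusion rate of each component ∝ n_i/√M_i (partial pressure × 1/√M).
Mole fraction of C₃H₈ in the effusate = (n_C₃H₈/√M_C₃H₈) / (n_C₃H₈/√M_C₃H₈ + n_UF₆/√M_UF₆)
= (4.25/√44.10) / (4.25/√44.10 + 2.18/√352.02) = 0.6400/(0.6400 + 0.1162) = 0.846.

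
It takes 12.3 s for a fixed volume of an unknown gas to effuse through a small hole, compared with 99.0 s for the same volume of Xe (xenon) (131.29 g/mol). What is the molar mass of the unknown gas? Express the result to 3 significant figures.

2.03 g/mol

Graham's law gives t_X/t_Xe = √(M_X/M_Xe).
12.3/99.0 = 0.1242 = √(M_X/131.29)
M_X = 131.29 × 0.1242² = 131.29 × 0.01544 = 2.03 g/mol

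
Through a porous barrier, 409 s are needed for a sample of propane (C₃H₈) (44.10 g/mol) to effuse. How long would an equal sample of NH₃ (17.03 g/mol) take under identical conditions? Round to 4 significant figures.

254.2 s

By Graham's law, t_NH₃/t_C₃H₈ = √(M_NH₃/M_C₃H₈) = √(17.03/44.10) = √0.3862 = 0.6214.
So the time for NH₃ is 409 × 0.6214 = 254.2 s.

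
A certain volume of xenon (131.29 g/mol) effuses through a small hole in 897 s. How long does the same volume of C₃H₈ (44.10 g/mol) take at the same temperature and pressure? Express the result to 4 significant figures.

From Graham's law, t_C₃H₈/t_Xe = √(M_C₃H₈/M_Xe) = √(44.10/131.29) = √0.3359 = 0.5796.
So the time for C₃H₈ is 897 × 0.5796 = 519.9 s.

519.9 s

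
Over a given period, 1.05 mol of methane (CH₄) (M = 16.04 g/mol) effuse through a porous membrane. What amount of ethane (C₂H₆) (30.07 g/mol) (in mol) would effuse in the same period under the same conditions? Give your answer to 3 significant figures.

From Graham's law, rate_C₂H₆/rate_CH₄ = √(M_CH₄/M_C₂H₆) = √(16.04/30.07) = √0.5334 = 0.7304.
So the amount for C₂H₆ is 1.05 × 0.7304 = 0.767 mol.

0.767 mol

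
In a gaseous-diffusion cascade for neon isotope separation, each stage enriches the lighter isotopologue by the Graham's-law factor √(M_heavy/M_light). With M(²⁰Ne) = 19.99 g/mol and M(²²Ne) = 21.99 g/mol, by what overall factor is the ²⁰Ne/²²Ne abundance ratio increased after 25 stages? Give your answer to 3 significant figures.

After 25 stages the ratio has grown by (√(21.99/19.99))^25 = (21.99/19.99)^(25/2).
= 1.10005^(25/2) = 3.29.

3.29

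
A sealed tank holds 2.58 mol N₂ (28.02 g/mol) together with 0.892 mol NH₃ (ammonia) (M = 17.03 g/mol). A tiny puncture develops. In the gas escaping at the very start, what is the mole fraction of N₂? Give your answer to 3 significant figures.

Rate_i ∝ x_i/√M_i (Graham's law weighted by mole fraction), so the effusate composition follows n_i/√M_i.
Mole fraction of N₂ in the effusate = (n_N₂/√M_N₂) / (n_N₂/√M_N₂ + n_NH₃/√M_NH₃)
= (2.58/√28.02) / (2.58/√28.02 + 0.892/√17.03) = 0.4874/(0.4874 + 0.2162) = 0.693.

0.693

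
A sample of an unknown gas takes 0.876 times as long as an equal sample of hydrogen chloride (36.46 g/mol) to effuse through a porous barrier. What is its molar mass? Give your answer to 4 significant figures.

27.98 g/mol

Using Graham's law: t_X/t_HCl = √(M_X/M_HCl).
0.876 = √(M_X/36.46)
M_X = 36.46 × 0.876² = 36.46 × 0.7674 = 27.98 g/mol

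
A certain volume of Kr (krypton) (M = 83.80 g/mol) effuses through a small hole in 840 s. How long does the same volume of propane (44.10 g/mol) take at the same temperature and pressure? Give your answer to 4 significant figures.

By Graham's law, t_C₃H₈/t_Kr = √(M_C₃H₈/M_Kr) = √(44.10/83.80) = √0.5263 = 0.7254.
So the time for C₃H₈ is 840 × 0.7254 = 609.4 s.

609.4 s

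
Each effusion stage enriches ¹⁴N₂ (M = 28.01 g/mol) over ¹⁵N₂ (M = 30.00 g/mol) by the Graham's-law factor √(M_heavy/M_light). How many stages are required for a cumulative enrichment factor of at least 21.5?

With α = √(30.00/28.01) per stage, ln α = ½ ln(1.07105) = 0.03432.
Need α^N ≥ 21.5 ⇒ N ≥ ln(21.5) / ln α = 3.068 / 0.03432 = 89.40.
Minimum whole number of stages: N = 90.

90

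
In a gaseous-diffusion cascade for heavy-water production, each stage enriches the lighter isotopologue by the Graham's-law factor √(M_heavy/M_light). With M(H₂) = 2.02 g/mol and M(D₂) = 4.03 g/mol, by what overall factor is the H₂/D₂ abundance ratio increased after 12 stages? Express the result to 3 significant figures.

63.1

After 12 stages the ratio has grown by (√(4.03/2.02))^12 = (4.03/2.02)^(12/2).
= 1.99505^6 = 63.1.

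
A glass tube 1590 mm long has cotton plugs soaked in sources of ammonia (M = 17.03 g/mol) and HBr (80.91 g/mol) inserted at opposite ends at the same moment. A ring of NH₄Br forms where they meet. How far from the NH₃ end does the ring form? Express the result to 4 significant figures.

1090 mm

In equal time, each gas travels a distance ∝ its rate ∝ 1/√M, so d_NH₃/d_HBr = √(M_HBr/M_NH₃) = √(80.91/17.03) = 2.180.
With d_NH₃ + d_HBr = 1590 mm, d_HBr = 1590/(1 + 2.180) = 500.0 mm.
d_NH₃ = 1590 − 500.0 = 1090 mm.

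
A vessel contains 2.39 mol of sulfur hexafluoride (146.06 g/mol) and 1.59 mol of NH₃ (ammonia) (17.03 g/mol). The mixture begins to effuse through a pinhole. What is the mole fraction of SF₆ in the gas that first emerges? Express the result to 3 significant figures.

0.339

Rate_i ∝ x_i/√M_i (Graham's law weighted by mole fraction), so the effusate composition follows n_i/√M_i.
So x_SF₆ in the escaping gas = (n_SF₆/√M_SF₆) / Σ(n_i/√M_i)
= (2.39/√146.06) / (2.39/√146.06 + 1.59/√17.03) = 0.1978/(0.1978 + 0.3853) = 0.339.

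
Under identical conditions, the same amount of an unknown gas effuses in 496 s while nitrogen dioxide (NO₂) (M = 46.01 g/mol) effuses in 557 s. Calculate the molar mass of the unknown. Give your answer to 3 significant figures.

Using Graham's law: t_X/t_NO₂ = √(M_X/M_NO₂).
496/557 = 0.8905 = √(M_X/46.01)
M_X = 46.01 × 0.8905² = 46.01 × 0.7930 = 36.5 g/mol

36.5 g/mol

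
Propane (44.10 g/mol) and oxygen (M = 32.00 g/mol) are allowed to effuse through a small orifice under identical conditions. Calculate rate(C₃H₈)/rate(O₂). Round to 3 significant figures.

0.852

From Graham's law, rate_C₃H₈/rate_O₂ = √(M_O₂/M_C₃H₈) = √(32.00/44.10) = √0.7256 = 0.852.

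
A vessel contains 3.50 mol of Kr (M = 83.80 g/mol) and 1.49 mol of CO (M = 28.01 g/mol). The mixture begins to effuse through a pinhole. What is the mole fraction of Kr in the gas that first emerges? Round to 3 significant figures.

The effusion rate of species i is ∝ p_i/√M_i ∝ n_i/√M_i.
x_Kr(eff) = (n_Kr/√M_Kr) / (n_Kr/√M_Kr + n_CO/√M_CO)
= (3.50/√83.80) / (3.50/√83.80 + 1.49/√28.01) = 0.3823/(0.3823 + 0.2815) = 0.576.

0.576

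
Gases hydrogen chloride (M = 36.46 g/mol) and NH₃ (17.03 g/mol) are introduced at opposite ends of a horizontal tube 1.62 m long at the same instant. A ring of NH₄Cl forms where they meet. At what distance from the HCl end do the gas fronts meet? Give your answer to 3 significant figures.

Distances travelled in equal time are proportional to diffusion rates, so d_HCl/d_NH₃ = √(M_NH₃/M_HCl) = √(17.03/36.46) = 0.6834.
With d_HCl + d_NH₃ = 1.62 m, d_NH₃ = 1.62/(1 + 0.6834) = 0.9623 m.
d_HCl = 1.62 − 0.9623 = 0.658 m.

0.658 m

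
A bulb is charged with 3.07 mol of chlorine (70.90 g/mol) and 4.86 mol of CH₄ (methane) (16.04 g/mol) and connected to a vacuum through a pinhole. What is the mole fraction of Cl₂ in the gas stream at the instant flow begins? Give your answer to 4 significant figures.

The effusion rate of species i is ∝ p_i/√M_i ∝ n_i/√M_i.
So x_Cl₂ in the escaping gas = (n_Cl₂/√M_Cl₂) / Σ(n_i/√M_i)
= (3.07/√70.90) / (3.07/√70.90 + 4.86/√16.04) = 0.3646/(0.3646 + 1.213) = 0.2310.

0.2310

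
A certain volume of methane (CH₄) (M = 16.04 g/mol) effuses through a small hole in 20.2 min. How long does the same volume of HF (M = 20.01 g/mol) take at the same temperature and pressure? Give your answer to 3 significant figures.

22.6 min

Graham's law gives t_HF/t_CH₄ = √(M_HF/M_CH₄) = √(20.01/16.04) = √1.248 = 1.117.
So the time for HF is 20.2 × 1.117 = 22.6 min.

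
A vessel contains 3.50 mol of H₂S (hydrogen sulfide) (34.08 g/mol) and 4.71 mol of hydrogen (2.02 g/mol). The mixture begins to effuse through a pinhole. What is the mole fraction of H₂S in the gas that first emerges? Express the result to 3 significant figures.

0.153

Effusion rate of each component ∝ n_i/√M_i (partial pressure × 1/√M).
Mole fraction of H₂S in the effusate = (n_H₂S/√M_H₂S) / (n_H₂S/√M_H₂S + n_H₂/√M_H₂)
= (3.50/√34.08) / (3.50/√34.08 + 4.71/√2.02) = 0.5995/(0.5995 + 3.314) = 0.153.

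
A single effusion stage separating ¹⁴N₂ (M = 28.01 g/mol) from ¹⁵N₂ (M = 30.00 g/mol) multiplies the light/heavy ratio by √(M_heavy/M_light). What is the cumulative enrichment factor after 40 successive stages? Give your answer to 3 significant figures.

3.95

After 40 stages the ratio has grown by (√(30.00/28.01))^40 = (30.00/28.01)^(40/2).
= 1.07105^20 = 3.95.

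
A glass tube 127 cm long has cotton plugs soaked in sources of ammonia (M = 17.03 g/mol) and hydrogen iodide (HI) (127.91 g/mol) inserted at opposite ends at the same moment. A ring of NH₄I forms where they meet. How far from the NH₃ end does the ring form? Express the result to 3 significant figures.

93.0 cm

The fronts meet when d_NH₃ + d_HI = L with d_NH₃/d_HI = √(M_HI/M_NH₃) (Graham's law). Here √(M_HI/M_NH₃) = √(127.91/17.03) = 2.741.
With d_NH₃ + d_HI = 127 cm, d_HI = 127/(1 + 2.741) = 33.95 cm.
d_NH₃ = 127 − 33.95 = 93.0 cm.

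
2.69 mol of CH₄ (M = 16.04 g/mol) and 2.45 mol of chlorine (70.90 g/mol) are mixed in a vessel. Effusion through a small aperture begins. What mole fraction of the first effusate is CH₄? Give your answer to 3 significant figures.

Effusion rate of each component ∝ n_i/√M_i (partial pressure × 1/√M).
So x_CH₄ in the escaping gas = (n_CH₄/√M_CH₄) / Σ(n_i/√M_i)
= (2.69/√16.04) / (2.69/√16.04 + 2.45/√70.90) = 0.6717/(0.6717 + 0.2910) = 0.698.

0.698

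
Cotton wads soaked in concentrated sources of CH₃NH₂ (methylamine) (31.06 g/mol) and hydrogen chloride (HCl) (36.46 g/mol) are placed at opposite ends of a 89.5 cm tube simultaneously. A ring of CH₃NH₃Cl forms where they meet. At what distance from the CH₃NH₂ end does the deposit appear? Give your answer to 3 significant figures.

46.5 cm

Distances travelled in equal time are proportional to diffusion rates, so d_CH₃NH₂/d_HCl = √(M_HCl/M_CH₃NH₂) = √(36.46/31.06) = 1.083.
With d_CH₃NH₂ + d_HCl = 89.5 cm, d_HCl = 89.5/(1 + 1.083) = 42.96 cm.
d_CH₃NH₂ = 89.5 − 42.96 = 46.5 cm.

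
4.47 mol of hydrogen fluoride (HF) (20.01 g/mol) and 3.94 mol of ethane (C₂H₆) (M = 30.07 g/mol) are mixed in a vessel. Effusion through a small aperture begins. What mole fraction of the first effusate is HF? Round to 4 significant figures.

0.5817

Each component's effusion rate ∝ (its partial pressure)·(1/√M) ∝ n_i/√M_i.
So x_HF in the escaping gas = (n_HF/√M_HF) / Σ(n_i/√M_i)
= (4.47/√20.01) / (4.47/√20.01 + 3.94/√30.07) = 0.9993/(0.9993 + 0.7185) = 0.5817.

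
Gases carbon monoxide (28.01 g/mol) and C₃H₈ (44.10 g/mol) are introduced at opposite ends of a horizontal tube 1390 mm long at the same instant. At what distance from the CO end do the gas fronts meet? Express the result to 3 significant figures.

774 mm

Graham's law gives d_CO/d_C₃H₈ = rate_CO/rate_C₃H₈ = √(M_C₃H₈/M_CO) = √(44.10/28.01) = 1.255.
With d_CO + d_C₃H₈ = 1390 mm, d_C₃H₈ = 1390/(1 + 1.255) = 616.5 mm.
d_CO = 1390 − 616.5 = 774 mm.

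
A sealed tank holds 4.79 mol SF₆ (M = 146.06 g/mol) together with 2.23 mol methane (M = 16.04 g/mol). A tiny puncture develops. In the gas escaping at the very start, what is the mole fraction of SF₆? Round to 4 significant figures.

The effusion rate of species i is ∝ p_i/√M_i ∝ n_i/√M_i.
x_SF₆(eff) = (n_SF₆/√M_SF₆) / (n_SF₆/√M_SF₆ + n_CH₄/√M_CH₄)
= (4.79/√146.06) / (4.79/√146.06 + 2.23/√16.04) = 0.3963/(0.3963 + 0.5568) = 0.4158.

0.4158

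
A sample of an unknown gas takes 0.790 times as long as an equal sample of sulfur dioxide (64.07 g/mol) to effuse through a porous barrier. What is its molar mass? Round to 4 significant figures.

From Graham's law, t_X/t_SO₂ = √(M_X/M_SO₂).
0.790 = √(M_X/64.07)
M_X = 64.07 × 0.790² = 64.07 × 0.6241 = 39.99 g/mol

39.99 g/mol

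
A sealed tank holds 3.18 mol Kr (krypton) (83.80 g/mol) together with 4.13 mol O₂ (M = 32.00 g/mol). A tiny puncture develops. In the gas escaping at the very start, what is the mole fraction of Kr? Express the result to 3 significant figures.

0.322

The effusion rate of species i is ∝ p_i/√M_i ∝ n_i/√M_i.
So x_Kr in the escaping gas = (n_Kr/√M_Kr) / Σ(n_i/√M_i)
= (3.18/√83.80) / (3.18/√83.80 + 4.13/√32.00) = 0.3474/(0.3474 + 0.7301) = 0.322.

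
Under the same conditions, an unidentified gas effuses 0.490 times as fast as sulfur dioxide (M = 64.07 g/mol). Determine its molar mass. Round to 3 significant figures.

Using Graham's law: rate_X/rate_SO₂ = √(M_SO₂/M_X).
0.490 = √(64.07/M_X)
M_X = 64.07 / 0.490² = 64.07 / 0.2401 = 267 g/mol

267 g/mol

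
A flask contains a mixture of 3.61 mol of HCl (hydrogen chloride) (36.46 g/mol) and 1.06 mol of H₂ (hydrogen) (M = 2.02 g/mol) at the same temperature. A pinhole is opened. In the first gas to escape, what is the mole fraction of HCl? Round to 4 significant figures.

0.4449

The effusion rate of species i is ∝ p_i/√M_i ∝ n_i/√M_i.
So x_HCl in the escaping gas = (n_HCl/√M_HCl) / Σ(n_i/√M_i)
= (3.61/√36.46) / (3.61/√36.46 + 1.06/√2.02) = 0.5979/(0.5979 + 0.7458) = 0.4449.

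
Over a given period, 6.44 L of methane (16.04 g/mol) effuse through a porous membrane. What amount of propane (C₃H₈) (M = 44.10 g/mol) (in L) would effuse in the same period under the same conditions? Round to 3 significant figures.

From Graham's law, rate_C₃H₈/rate_CH₄ = √(M_CH₄/M_C₃H₈) = √(16.04/44.10) = √0.3637 = 0.6031.
So the volume for C₃H₈ is 6.44 × 0.6031 = 3.88 L.

3.88 L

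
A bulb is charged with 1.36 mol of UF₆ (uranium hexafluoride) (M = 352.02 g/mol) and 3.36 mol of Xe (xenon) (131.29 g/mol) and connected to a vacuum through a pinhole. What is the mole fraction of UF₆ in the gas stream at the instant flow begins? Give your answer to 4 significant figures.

Rate_i ∝ x_i/√M_i (Graham's law weighted by mole fraction), so the effusate composition follows n_i/√M_i.
So x_UF₆ in the escaping gas = (n_UF₆/√M_UF₆) / Σ(n_i/√M_i)
= (1.36/√352.02) / (1.36/√352.02 + 3.36/√131.29) = 0.07249/(0.07249 + 0.2932) = 0.1982.

0.1982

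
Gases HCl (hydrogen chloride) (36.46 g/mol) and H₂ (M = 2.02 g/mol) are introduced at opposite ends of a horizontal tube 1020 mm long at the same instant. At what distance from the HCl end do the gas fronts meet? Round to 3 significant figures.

194 mm

In equal time, each gas travels a distance ∝ its rate ∝ 1/√M, so d_HCl/d_H₂ = √(M_H₂/M_HCl) = √(2.02/36.46) = 0.2354.
With d_HCl + d_H₂ = 1020 mm, d_H₂ = 1020/(1 + 0.2354) = 825.7 mm.
d_HCl = 1020 − 825.7 = 194 mm.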